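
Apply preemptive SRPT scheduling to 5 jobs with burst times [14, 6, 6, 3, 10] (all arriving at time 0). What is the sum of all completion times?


Since all jobs arrive at t=0, SRPT equals SPT ordering.
SPT order: [3, 6, 6, 10, 14]
Completion times:
  Job 1: p=3, C=3
  Job 2: p=6, C=9
  Job 3: p=6, C=15
  Job 4: p=10, C=25
  Job 5: p=14, C=39
Total completion time = 3 + 9 + 15 + 25 + 39 = 91

91


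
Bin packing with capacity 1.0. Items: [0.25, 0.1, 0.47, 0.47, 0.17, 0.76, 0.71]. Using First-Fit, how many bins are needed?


Place items sequentially using First-Fit:
  Item 0.25 -> new Bin 1
  Item 0.1 -> Bin 1 (now 0.35)
  Item 0.47 -> Bin 1 (now 0.82)
  Item 0.47 -> new Bin 2
  Item 0.17 -> Bin 1 (now 0.99)
  Item 0.76 -> new Bin 3
  Item 0.71 -> new Bin 4
Total bins used = 4

4


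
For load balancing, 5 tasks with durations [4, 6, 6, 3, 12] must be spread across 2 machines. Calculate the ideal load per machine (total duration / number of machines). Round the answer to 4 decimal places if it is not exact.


Total processing time = 4 + 6 + 6 + 3 + 12 = 31
Number of machines = 2
Ideal balanced load = 31 / 2 = 15.5

15.5


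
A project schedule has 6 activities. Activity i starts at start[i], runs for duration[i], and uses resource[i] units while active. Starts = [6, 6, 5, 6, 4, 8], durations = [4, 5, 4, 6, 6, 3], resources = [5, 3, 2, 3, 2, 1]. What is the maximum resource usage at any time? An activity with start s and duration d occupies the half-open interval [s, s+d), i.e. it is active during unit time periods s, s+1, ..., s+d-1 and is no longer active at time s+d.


Each activity i is active on [start_i, start_i + duration_i).
Compute total resource usage per time slot:
  t=0: active resources = [], total = 0
  t=1: active resources = [], total = 0
  t=2: active resources = [], total = 0
  t=3: active resources = [], total = 0
  t=4: active resources = [2], total = 2
  t=5: active resources = [2, 2], total = 4
  t=6: active resources = [5, 3, 2, 3, 2], total = 15
  t=7: active resources = [5, 3, 2, 3, 2], total = 15
  t=8: active resources = [5, 3, 2, 3, 2, 1], total = 16
  t=9: active resources = [5, 3, 3, 2, 1], total = 14
  t=10: active resources = [3, 3, 1], total = 7
  t=11: active resources = [3], total = 3
Peak resource demand = 16

16


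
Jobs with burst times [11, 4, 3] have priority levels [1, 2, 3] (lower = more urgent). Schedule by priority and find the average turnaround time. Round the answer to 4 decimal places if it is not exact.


Sort by priority (ascending = highest first):
Order: [(1, 11), (2, 4), (3, 3)]
Completion times:
  Priority 1, burst=11, C=11
  Priority 2, burst=4, C=15
  Priority 3, burst=3, C=18
Average turnaround = 44/3 = 14.6667

14.6667


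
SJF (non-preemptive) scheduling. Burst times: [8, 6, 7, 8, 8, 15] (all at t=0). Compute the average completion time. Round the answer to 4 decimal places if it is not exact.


SJF order (ascending): [6, 7, 8, 8, 8, 15]
Completion times:
  Job 1: burst=6, C=6
  Job 2: burst=7, C=13
  Job 3: burst=8, C=21
  Job 4: burst=8, C=29
  Job 5: burst=8, C=37
  Job 6: burst=15, C=52
Average completion = 158/6 = 26.3333

26.3333


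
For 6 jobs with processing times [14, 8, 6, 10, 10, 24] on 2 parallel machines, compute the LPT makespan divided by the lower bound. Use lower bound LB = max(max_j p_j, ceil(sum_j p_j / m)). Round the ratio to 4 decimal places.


LPT order: [24, 14, 10, 10, 8, 6]
Machine loads after assignment: [34, 38]
LPT makespan = 38
Lower bound = max(max_job, ceil(total/2)) = max(24, 36) = 36
Ratio = 38 / 36 = 1.0556

1.0556


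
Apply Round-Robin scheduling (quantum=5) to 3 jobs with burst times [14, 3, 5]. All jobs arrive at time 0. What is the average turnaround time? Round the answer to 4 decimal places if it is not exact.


Time quantum = 5
Execution trace:
  J1 runs 5 units, time = 5
  J2 runs 3 units, time = 8
  J3 runs 5 units, time = 13
  J1 runs 5 units, time = 18
  J1 runs 4 units, time = 22
Finish times: [22, 8, 13]
Average turnaround = 43/3 = 14.3333

14.3333


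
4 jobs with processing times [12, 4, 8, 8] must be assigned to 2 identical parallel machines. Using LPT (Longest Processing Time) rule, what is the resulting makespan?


Sort jobs in decreasing order (LPT): [12, 8, 8, 4]
Assign each job to the least loaded machine:
  Machine 1: jobs [12, 4], load = 16
  Machine 2: jobs [8, 8], load = 16
Makespan = max load = 16

16


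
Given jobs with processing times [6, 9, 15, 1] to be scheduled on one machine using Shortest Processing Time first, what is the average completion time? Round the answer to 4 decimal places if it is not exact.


Sort jobs by processing time (SPT order): [1, 6, 9, 15]
Compute completion times sequentially:
  Job 1: processing = 1, completes at 1
  Job 2: processing = 6, completes at 7
  Job 3: processing = 9, completes at 16
  Job 4: processing = 15, completes at 31
Sum of completion times = 55
Average completion time = 55/4 = 13.75

13.75


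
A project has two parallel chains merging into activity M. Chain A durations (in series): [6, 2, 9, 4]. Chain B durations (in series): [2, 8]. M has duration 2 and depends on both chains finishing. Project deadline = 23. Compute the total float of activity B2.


Forward pass: ES(B2) = sum of predecessors on chain B = 2
EF = ES + duration = 2 + 8 = 10
Backward pass: LF(M) = deadline = 23; LS(M) = 23 - 2 = 21
LF(B2) = LS(M) - sum(successors on chain B) = 21 - 0 = 21
LS = LF - duration = 21 - 8 = 13
Total float = LS - ES = 13 - 2 = 11

11


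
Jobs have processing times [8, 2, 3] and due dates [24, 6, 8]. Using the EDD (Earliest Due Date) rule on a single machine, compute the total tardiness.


Sort by due date (EDD order): [(2, 6), (3, 8), (8, 24)]
Compute completion times and tardiness:
  Job 1: p=2, d=6, C=2, tardiness=max(0,2-6)=0
  Job 2: p=3, d=8, C=5, tardiness=max(0,5-8)=0
  Job 3: p=8, d=24, C=13, tardiness=max(0,13-24)=0
Total tardiness = 0

0


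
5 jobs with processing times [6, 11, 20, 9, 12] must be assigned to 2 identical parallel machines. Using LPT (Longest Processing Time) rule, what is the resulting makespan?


Sort jobs in decreasing order (LPT): [20, 12, 11, 9, 6]
Assign each job to the least loaded machine:
  Machine 1: jobs [20, 9], load = 29
  Machine 2: jobs [12, 11, 6], load = 29
Makespan = max load = 29

29


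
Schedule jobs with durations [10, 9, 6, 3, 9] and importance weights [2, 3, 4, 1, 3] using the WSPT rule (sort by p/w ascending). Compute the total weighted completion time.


Compute p/w ratios and sort ascending (WSPT): [(6, 4), (9, 3), (3, 1), (9, 3), (10, 2)]
Compute weighted completion times:
  Job (p=6,w=4): C=6, w*C=4*6=24
  Job (p=9,w=3): C=15, w*C=3*15=45
  Job (p=3,w=1): C=18, w*C=1*18=18
  Job (p=9,w=3): C=27, w*C=3*27=81
  Job (p=10,w=2): C=37, w*C=2*37=74
Total weighted completion time = 242

242


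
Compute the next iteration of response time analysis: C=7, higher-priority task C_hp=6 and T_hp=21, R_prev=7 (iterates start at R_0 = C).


R_next = C + ceil(R_prev / T_hp) * C_hp
ceil(7 / 21) = ceil(0.3333) = 1
Interference = 1 * 6 = 6
R_next = 7 + 6 = 13

13


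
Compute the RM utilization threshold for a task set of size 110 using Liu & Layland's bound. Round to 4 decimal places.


Compute 2^(1/110) = 1.0063212332
Subtract 1: 1.0063212332 - 1 = 0.0063212332
Multiply by n: 110 * 0.0063212332 = 0.6953356520
Round to 4 dp: 0.6953

0.6953


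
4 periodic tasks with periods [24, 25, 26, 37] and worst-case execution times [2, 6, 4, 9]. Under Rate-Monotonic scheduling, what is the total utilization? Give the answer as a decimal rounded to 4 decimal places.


Compute individual utilizations (exact fractions):
  Task 1: C/T = 2/24 = 1/12 (approx. 0.0833)
  Task 2: C/T = 6/25 (approx. 0.24)
  Task 3: C/T = 4/26 = 2/13 (approx. 0.1538)
  Task 4: C/T = 9/37 (approx. 0.2432)
Total utilization U = 1/12 + 6/25 + 2/13 + 9/37 = 103957/144300
Rounded to 4 decimal places: U = 0.7204
RM (Liu & Layland) bound for 4 tasks = 0.756828; compare with U = 103957/144300 (approx. 0.720423)
U <= bound, so schedulable by RM sufficient condition.

0.7204


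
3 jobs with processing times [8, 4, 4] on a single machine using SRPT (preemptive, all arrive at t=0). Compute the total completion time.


Since all jobs arrive at t=0, SRPT equals SPT ordering.
SPT order: [4, 4, 8]
Completion times:
  Job 1: p=4, C=4
  Job 2: p=4, C=8
  Job 3: p=8, C=16
Total completion time = 4 + 8 + 16 = 28

28


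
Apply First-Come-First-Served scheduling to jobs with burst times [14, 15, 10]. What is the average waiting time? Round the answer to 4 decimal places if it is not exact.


FCFS order (as given): [14, 15, 10]
Waiting times:
  Job 1: wait = 0
  Job 2: wait = 14
  Job 3: wait = 29
Sum of waiting times = 43
Average waiting time = 43/3 = 14.3333

14.3333


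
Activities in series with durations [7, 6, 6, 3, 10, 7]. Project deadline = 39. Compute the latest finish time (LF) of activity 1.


LF(activity 1) = deadline - sum of successor durations
Successors: activities 2 through 6 with durations [6, 6, 3, 10, 7]
Sum of successor durations = 32
LF = 39 - 32 = 7

7


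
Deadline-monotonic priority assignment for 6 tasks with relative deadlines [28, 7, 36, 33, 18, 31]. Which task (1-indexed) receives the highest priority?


Sort tasks by relative deadline (ascending):
  Task 2: deadline = 7
  Task 5: deadline = 18
  Task 1: deadline = 28
  Task 6: deadline = 31
  Task 4: deadline = 33
  Task 3: deadline = 36
Priority order (highest first): [2, 5, 1, 6, 4, 3]
Highest priority task = 2

2


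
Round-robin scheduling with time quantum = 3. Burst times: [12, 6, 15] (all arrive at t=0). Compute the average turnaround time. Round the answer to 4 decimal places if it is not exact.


Time quantum = 3
Execution trace:
  J1 runs 3 units, time = 3
  J2 runs 3 units, time = 6
  J3 runs 3 units, time = 9
  J1 runs 3 units, time = 12
  J2 runs 3 units, time = 15
  J3 runs 3 units, time = 18
  J1 runs 3 units, time = 21
  J3 runs 3 units, time = 24
  J1 runs 3 units, time = 27
  J3 runs 3 units, time = 30
  J3 runs 3 units, time = 33
Finish times: [27, 15, 33]
Average turnaround = 75/3 = 25.0

25.0


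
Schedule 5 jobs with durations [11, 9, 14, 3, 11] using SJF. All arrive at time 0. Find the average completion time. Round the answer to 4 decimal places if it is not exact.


SJF order (ascending): [3, 9, 11, 11, 14]
Completion times:
  Job 1: burst=3, C=3
  Job 2: burst=9, C=12
  Job 3: burst=11, C=23
  Job 4: burst=11, C=34
  Job 5: burst=14, C=48
Average completion = 120/5 = 24.0

24.0


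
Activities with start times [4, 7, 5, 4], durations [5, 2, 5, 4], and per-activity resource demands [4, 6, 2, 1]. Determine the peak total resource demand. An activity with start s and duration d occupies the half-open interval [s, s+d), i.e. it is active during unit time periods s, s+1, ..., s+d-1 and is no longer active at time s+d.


Each activity i is active on [start_i, start_i + duration_i).
Compute total resource usage per time slot:
  t=0: active resources = [], total = 0
  t=1: active resources = [], total = 0
  t=2: active resources = [], total = 0
  t=3: active resources = [], total = 0
  t=4: active resources = [4, 1], total = 5
  t=5: active resources = [4, 2, 1], total = 7
  t=6: active resources = [4, 2, 1], total = 7
  t=7: active resources = [4, 6, 2, 1], total = 13
  t=8: active resources = [4, 6, 2], total = 12
  t=9: active resources = [2], total = 2
Peak resource demand = 13

13


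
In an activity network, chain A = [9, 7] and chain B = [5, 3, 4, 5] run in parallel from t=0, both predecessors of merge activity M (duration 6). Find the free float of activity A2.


ES(A2) = sum of predecessors on chain A = 9
EF(A2) = ES + duration = 9 + 7 = 16
Successor of A2 is M. ES(M) = max(sum(A), sum(B)) = max(16, 17) = 17
Free float = ES(successor) - EF(current) = 17 - 16 = 1

1


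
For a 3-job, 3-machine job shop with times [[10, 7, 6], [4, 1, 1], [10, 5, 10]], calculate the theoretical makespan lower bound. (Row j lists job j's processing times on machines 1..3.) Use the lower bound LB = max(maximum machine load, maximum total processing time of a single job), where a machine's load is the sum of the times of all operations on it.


Machine loads:
  Machine 1: 10 + 4 + 10 = 24
  Machine 2: 7 + 1 + 5 = 13
  Machine 3: 6 + 1 + 10 = 17
Max machine load = 24
Job totals:
  Job 1: 23
  Job 2: 6
  Job 3: 25
Max job total = 25
Lower bound = max(24, 25) = 25

25


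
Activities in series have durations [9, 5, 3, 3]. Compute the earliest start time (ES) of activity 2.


Activity 2 starts after activities 1 through 1 complete.
Predecessor durations: [9]
ES = 9 = 9

9


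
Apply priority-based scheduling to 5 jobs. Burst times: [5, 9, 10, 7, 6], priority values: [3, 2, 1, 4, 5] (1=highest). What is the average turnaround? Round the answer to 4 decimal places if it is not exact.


Sort by priority (ascending = highest first):
Order: [(1, 10), (2, 9), (3, 5), (4, 7), (5, 6)]
Completion times:
  Priority 1, burst=10, C=10
  Priority 2, burst=9, C=19
  Priority 3, burst=5, C=24
  Priority 4, burst=7, C=31
  Priority 5, burst=6, C=37
Average turnaround = 121/5 = 24.2

24.2


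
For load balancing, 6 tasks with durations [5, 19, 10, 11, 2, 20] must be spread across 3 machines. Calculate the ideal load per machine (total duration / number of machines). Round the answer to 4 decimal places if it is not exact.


Total processing time = 5 + 19 + 10 + 11 + 2 + 20 = 67
Number of machines = 3
Ideal balanced load = 67 / 3 = 22.3333

22.3333


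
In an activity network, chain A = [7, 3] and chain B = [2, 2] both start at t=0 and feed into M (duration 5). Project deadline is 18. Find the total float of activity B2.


Forward pass: ES(B2) = sum of predecessors on chain B = 2
EF = ES + duration = 2 + 2 = 4
Backward pass: LF(M) = deadline = 18; LS(M) = 18 - 5 = 13
LF(B2) = LS(M) - sum(successors on chain B) = 13 - 0 = 13
LS = LF - duration = 13 - 2 = 11
Total float = LS - ES = 11 - 2 = 9

9


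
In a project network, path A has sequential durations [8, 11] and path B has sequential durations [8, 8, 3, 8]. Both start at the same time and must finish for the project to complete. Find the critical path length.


Path A total = 8 + 11 = 19
Path B total = 8 + 8 + 3 + 8 = 27
Critical path = longest path = max(19, 27) = 27

27


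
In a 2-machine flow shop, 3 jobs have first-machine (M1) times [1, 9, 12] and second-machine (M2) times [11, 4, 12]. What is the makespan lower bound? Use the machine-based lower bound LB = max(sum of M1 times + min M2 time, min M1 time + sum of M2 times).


LB1 = sum(M1 times) + min(M2 times) = 22 + 4 = 26
LB2 = min(M1 times) + sum(M2 times) = 1 + 27 = 28
Lower bound = max(LB1, LB2) = max(26, 28) = 28

28


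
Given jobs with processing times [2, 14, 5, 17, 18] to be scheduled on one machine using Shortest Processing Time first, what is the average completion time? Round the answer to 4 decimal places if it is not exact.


Sort jobs by processing time (SPT order): [2, 5, 14, 17, 18]
Compute completion times sequentially:
  Job 1: processing = 2, completes at 2
  Job 2: processing = 5, completes at 7
  Job 3: processing = 14, completes at 21
  Job 4: processing = 17, completes at 38
  Job 5: processing = 18, completes at 56
Sum of completion times = 124
Average completion time = 124/5 = 24.8

24.8


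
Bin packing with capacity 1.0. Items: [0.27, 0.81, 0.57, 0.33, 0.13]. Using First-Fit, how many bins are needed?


Place items sequentially using First-Fit:
  Item 0.27 -> new Bin 1
  Item 0.81 -> new Bin 2
  Item 0.57 -> Bin 1 (now 0.84)
  Item 0.33 -> new Bin 3
  Item 0.13 -> Bin 1 (now 0.97)
Total bins used = 3

3


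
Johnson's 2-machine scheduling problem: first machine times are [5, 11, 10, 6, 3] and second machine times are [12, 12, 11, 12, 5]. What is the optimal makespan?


Apply Johnson's rule:
  Group 1 (a <= b): [(5, 3, 5), (1, 5, 12), (4, 6, 12), (3, 10, 11), (2, 11, 12)]
  Group 2 (a > b): []
Optimal job order: [5, 1, 4, 3, 2]
Schedule:
  Job 5: M1 done at 3, M2 done at 8
  Job 1: M1 done at 8, M2 done at 20
  Job 4: M1 done at 14, M2 done at 32
  Job 3: M1 done at 24, M2 done at 43
  Job 2: M1 done at 35, M2 done at 55
Makespan = 55

55


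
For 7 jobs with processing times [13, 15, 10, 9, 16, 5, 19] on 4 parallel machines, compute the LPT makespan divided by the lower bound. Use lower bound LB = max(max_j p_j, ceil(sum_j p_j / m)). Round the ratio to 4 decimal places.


LPT order: [19, 16, 15, 13, 10, 9, 5]
Machine loads after assignment: [19, 21, 24, 23]
LPT makespan = 24
Lower bound = max(max_job, ceil(total/4)) = max(19, 22) = 22
Ratio = 24 / 22 = 1.0909

1.0909


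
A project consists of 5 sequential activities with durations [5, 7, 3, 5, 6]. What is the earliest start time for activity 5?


Activity 5 starts after activities 1 through 4 complete.
Predecessor durations: [5, 7, 3, 5]
ES = 5 + 7 + 3 + 5 = 20

20


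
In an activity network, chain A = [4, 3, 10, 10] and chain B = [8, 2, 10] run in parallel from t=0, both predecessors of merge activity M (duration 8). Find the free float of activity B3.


ES(B3) = sum of predecessors on chain B = 10
EF(B3) = ES + duration = 10 + 10 = 20
Successor of B3 is M. ES(M) = max(sum(A), sum(B)) = max(27, 20) = 27
Free float = ES(successor) - EF(current) = 27 - 20 = 7

7


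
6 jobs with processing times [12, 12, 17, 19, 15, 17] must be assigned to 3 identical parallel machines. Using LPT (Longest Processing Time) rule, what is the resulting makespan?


Sort jobs in decreasing order (LPT): [19, 17, 17, 15, 12, 12]
Assign each job to the least loaded machine:
  Machine 1: jobs [19, 12], load = 31
  Machine 2: jobs [17, 15], load = 32
  Machine 3: jobs [17, 12], load = 29
Makespan = max load = 32

32


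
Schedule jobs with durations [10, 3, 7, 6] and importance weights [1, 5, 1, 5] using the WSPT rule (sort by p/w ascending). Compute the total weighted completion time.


Compute p/w ratios and sort ascending (WSPT): [(3, 5), (6, 5), (7, 1), (10, 1)]
Compute weighted completion times:
  Job (p=3,w=5): C=3, w*C=5*3=15
  Job (p=6,w=5): C=9, w*C=5*9=45
  Job (p=7,w=1): C=16, w*C=1*16=16
  Job (p=10,w=1): C=26, w*C=1*26=26
Total weighted completion time = 102

102


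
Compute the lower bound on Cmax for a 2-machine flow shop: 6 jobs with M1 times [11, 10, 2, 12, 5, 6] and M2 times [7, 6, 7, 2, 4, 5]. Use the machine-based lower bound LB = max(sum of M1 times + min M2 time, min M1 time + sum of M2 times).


LB1 = sum(M1 times) + min(M2 times) = 46 + 2 = 48
LB2 = min(M1 times) + sum(M2 times) = 2 + 31 = 33
Lower bound = max(LB1, LB2) = max(48, 33) = 48

48


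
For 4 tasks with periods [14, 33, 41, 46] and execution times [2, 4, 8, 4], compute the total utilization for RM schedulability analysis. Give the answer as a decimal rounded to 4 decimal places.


Compute individual utilizations (exact fractions):
  Task 1: C/T = 2/14 = 1/7 (approx. 0.1429)
  Task 2: C/T = 4/33 (approx. 0.1212)
  Task 3: C/T = 8/41 (approx. 0.1951)
  Task 4: C/T = 4/46 = 2/23 (approx. 0.087)
Total utilization U = 1/7 + 4/33 + 8/41 + 2/23 = 118969/217833
Rounded to 4 decimal places: U = 0.5461
RM (Liu & Layland) bound for 4 tasks = 0.756828; compare with U = 118969/217833 (approx. 0.546148)
U <= bound, so schedulable by RM sufficient condition.

0.5461


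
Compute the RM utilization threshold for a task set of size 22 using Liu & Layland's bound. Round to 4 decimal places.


Compute 2^(1/22) = 1.0320082797
Subtract 1: 1.0320082797 - 1 = 0.0320082797
Multiply by n: 22 * 0.0320082797 = 0.7041821534
Round to 4 dp: 0.7042

0.7042


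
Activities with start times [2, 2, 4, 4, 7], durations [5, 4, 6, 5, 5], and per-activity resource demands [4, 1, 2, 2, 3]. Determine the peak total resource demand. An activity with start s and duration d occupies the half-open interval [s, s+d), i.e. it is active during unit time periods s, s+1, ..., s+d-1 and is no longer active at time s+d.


Each activity i is active on [start_i, start_i + duration_i).
Compute total resource usage per time slot:
  t=0: active resources = [], total = 0
  t=1: active resources = [], total = 0
  t=2: active resources = [4, 1], total = 5
  t=3: active resources = [4, 1], total = 5
  t=4: active resources = [4, 1, 2, 2], total = 9
  t=5: active resources = [4, 1, 2, 2], total = 9
  t=6: active resources = [4, 2, 2], total = 8
  t=7: active resources = [2, 2, 3], total = 7
  t=8: active resources = [2, 2, 3], total = 7
  t=9: active resources = [2, 3], total = 5
  t=10: active resources = [3], total = 3
  t=11: active resources = [3], total = 3
Peak resource demand = 9

9


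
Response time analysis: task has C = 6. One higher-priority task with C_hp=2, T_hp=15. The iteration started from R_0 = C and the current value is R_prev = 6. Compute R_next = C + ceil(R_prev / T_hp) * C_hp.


R_next = C + ceil(R_prev / T_hp) * C_hp
ceil(6 / 15) = ceil(0.4) = 1
Interference = 1 * 2 = 2
R_next = 6 + 2 = 8

8


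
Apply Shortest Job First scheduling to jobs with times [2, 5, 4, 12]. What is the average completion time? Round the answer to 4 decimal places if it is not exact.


SJF order (ascending): [2, 4, 5, 12]
Completion times:
  Job 1: burst=2, C=2
  Job 2: burst=4, C=6
  Job 3: burst=5, C=11
  Job 4: burst=12, C=23
Average completion = 42/4 = 10.5

10.5


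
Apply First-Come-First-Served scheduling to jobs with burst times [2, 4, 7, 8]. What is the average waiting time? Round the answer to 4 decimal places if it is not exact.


FCFS order (as given): [2, 4, 7, 8]
Waiting times:
  Job 1: wait = 0
  Job 2: wait = 2
  Job 3: wait = 6
  Job 4: wait = 13
Sum of waiting times = 21
Average waiting time = 21/4 = 5.25

5.25


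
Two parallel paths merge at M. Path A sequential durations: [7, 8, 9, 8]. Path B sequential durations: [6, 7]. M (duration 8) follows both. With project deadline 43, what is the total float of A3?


Forward pass: ES(A3) = sum of predecessors on chain A = 15
EF = ES + duration = 15 + 9 = 24
Backward pass: LF(M) = deadline = 43; LS(M) = 43 - 8 = 35
LF(A3) = LS(M) - sum(successors on chain A) = 35 - 8 = 27
LS = LF - duration = 27 - 9 = 18
Total float = LS - ES = 18 - 15 = 3

3


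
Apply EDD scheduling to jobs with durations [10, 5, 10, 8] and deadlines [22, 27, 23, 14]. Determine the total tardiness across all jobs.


Sort by due date (EDD order): [(8, 14), (10, 22), (10, 23), (5, 27)]
Compute completion times and tardiness:
  Job 1: p=8, d=14, C=8, tardiness=max(0,8-14)=0
  Job 2: p=10, d=22, C=18, tardiness=max(0,18-22)=0
  Job 3: p=10, d=23, C=28, tardiness=max(0,28-23)=5
  Job 4: p=5, d=27, C=33, tardiness=max(0,33-27)=6
Total tardiness = 11

11


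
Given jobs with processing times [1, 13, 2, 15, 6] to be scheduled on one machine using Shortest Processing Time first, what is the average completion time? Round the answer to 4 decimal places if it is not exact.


Sort jobs by processing time (SPT order): [1, 2, 6, 13, 15]
Compute completion times sequentially:
  Job 1: processing = 1, completes at 1
  Job 2: processing = 2, completes at 3
  Job 3: processing = 6, completes at 9
  Job 4: processing = 13, completes at 22
  Job 5: processing = 15, completes at 37
Sum of completion times = 72
Average completion time = 72/5 = 14.4

14.4


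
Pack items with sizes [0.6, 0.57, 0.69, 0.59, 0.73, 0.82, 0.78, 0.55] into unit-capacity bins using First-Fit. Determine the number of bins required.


Place items sequentially using First-Fit:
  Item 0.6 -> new Bin 1
  Item 0.57 -> new Bin 2
  Item 0.69 -> new Bin 3
  Item 0.59 -> new Bin 4
  Item 0.73 -> new Bin 5
  Item 0.82 -> new Bin 6
  Item 0.78 -> new Bin 7
  Item 0.55 -> new Bin 8
Total bins used = 8

8


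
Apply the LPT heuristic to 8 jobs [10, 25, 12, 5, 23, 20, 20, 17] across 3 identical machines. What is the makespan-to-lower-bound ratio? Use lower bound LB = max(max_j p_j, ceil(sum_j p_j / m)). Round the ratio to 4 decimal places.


LPT order: [25, 23, 20, 20, 17, 12, 10, 5]
Machine loads after assignment: [47, 45, 40]
LPT makespan = 47
Lower bound = max(max_job, ceil(total/3)) = max(25, 44) = 44
Ratio = 47 / 44 = 1.0682

1.0682


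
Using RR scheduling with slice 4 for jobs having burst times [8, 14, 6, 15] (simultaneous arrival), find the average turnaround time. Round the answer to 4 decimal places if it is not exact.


Time quantum = 4
Execution trace:
  J1 runs 4 units, time = 4
  J2 runs 4 units, time = 8
  J3 runs 4 units, time = 12
  J4 runs 4 units, time = 16
  J1 runs 4 units, time = 20
  J2 runs 4 units, time = 24
  J3 runs 2 units, time = 26
  J4 runs 4 units, time = 30
  J2 runs 4 units, time = 34
  J4 runs 4 units, time = 38
  J2 runs 2 units, time = 40
  J4 runs 3 units, time = 43
Finish times: [20, 40, 26, 43]
Average turnaround = 129/4 = 32.25

32.25


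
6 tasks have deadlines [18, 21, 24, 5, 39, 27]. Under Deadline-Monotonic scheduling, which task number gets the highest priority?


Sort tasks by relative deadline (ascending):
  Task 4: deadline = 5
  Task 1: deadline = 18
  Task 2: deadline = 21
  Task 3: deadline = 24
  Task 6: deadline = 27
  Task 5: deadline = 39
Priority order (highest first): [4, 1, 2, 3, 6, 5]
Highest priority task = 4

4


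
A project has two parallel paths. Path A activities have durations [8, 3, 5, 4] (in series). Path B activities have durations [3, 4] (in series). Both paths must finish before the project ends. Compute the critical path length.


Path A total = 8 + 3 + 5 + 4 = 20
Path B total = 3 + 4 = 7
Critical path = longest path = max(20, 7) = 20

20


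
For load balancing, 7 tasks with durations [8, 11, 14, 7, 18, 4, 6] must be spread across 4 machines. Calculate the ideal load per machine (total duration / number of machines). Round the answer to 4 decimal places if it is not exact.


Total processing time = 8 + 11 + 14 + 7 + 18 + 4 + 6 = 68
Number of machines = 4
Ideal balanced load = 68 / 4 = 17.0

17.0


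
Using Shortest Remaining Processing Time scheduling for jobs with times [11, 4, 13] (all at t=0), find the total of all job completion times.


Since all jobs arrive at t=0, SRPT equals SPT ordering.
SPT order: [4, 11, 13]
Completion times:
  Job 1: p=4, C=4
  Job 2: p=11, C=15
  Job 3: p=13, C=28
Total completion time = 4 + 15 + 28 = 47

47


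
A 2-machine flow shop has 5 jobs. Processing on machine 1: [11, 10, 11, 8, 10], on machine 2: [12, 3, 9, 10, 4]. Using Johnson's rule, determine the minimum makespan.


Apply Johnson's rule:
  Group 1 (a <= b): [(4, 8, 10), (1, 11, 12)]
  Group 2 (a > b): [(3, 11, 9), (5, 10, 4), (2, 10, 3)]
Optimal job order: [4, 1, 3, 5, 2]
Schedule:
  Job 4: M1 done at 8, M2 done at 18
  Job 1: M1 done at 19, M2 done at 31
  Job 3: M1 done at 30, M2 done at 40
  Job 5: M1 done at 40, M2 done at 44
  Job 2: M1 done at 50, M2 done at 53
Makespan = 53

53


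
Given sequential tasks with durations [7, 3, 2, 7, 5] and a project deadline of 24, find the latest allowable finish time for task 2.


LF(activity 2) = deadline - sum of successor durations
Successors: activities 3 through 5 with durations [2, 7, 5]
Sum of successor durations = 14
LF = 24 - 14 = 10

10


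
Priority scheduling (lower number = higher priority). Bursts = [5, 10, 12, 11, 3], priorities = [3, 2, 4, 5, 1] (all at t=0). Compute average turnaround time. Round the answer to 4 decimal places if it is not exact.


Sort by priority (ascending = highest first):
Order: [(1, 3), (2, 10), (3, 5), (4, 12), (5, 11)]
Completion times:
  Priority 1, burst=3, C=3
  Priority 2, burst=10, C=13
  Priority 3, burst=5, C=18
  Priority 4, burst=12, C=30
  Priority 5, burst=11, C=41
Average turnaround = 105/5 = 21.0

21.0


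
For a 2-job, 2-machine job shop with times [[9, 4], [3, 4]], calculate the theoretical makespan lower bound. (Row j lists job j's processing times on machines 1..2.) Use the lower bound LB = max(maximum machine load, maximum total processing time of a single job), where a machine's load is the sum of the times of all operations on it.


Machine loads:
  Machine 1: 9 + 3 = 12
  Machine 2: 4 + 4 = 8
Max machine load = 12
Job totals:
  Job 1: 13
  Job 2: 7
Max job total = 13
Lower bound = max(12, 13) = 13

13


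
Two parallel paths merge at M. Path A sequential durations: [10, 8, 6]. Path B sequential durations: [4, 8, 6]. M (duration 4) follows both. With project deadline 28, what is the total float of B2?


Forward pass: ES(B2) = sum of predecessors on chain B = 4
EF = ES + duration = 4 + 8 = 12
Backward pass: LF(M) = deadline = 28; LS(M) = 28 - 4 = 24
LF(B2) = LS(M) - sum(successors on chain B) = 24 - 6 = 18
LS = LF - duration = 18 - 8 = 10
Total float = LS - ES = 10 - 4 = 6

6


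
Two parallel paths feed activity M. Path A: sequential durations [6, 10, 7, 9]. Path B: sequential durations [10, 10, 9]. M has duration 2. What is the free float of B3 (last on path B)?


ES(B3) = sum of predecessors on chain B = 20
EF(B3) = ES + duration = 20 + 9 = 29
Successor of B3 is M. ES(M) = max(sum(A), sum(B)) = max(32, 29) = 32
Free float = ES(successor) - EF(current) = 32 - 29 = 3

3


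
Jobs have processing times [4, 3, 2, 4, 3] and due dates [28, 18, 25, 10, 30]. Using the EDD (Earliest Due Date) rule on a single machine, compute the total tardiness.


Sort by due date (EDD order): [(4, 10), (3, 18), (2, 25), (4, 28), (3, 30)]
Compute completion times and tardiness:
  Job 1: p=4, d=10, C=4, tardiness=max(0,4-10)=0
  Job 2: p=3, d=18, C=7, tardiness=max(0,7-18)=0
  Job 3: p=2, d=25, C=9, tardiness=max(0,9-25)=0
  Job 4: p=4, d=28, C=13, tardiness=max(0,13-28)=0
  Job 5: p=3, d=30, C=16, tardiness=max(0,16-30)=0
Total tardiness = 0

0


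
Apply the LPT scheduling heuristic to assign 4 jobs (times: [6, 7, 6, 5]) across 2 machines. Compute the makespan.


Sort jobs in decreasing order (LPT): [7, 6, 6, 5]
Assign each job to the least loaded machine:
  Machine 1: jobs [7, 5], load = 12
  Machine 2: jobs [6, 6], load = 12
Makespan = max load = 12

12


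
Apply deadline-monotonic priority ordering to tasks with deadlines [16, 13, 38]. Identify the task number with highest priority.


Sort tasks by relative deadline (ascending):
  Task 2: deadline = 13
  Task 1: deadline = 16
  Task 3: deadline = 38
Priority order (highest first): [2, 1, 3]
Highest priority task = 2

2


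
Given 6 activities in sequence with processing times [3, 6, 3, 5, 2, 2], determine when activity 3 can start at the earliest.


Activity 3 starts after activities 1 through 2 complete.
Predecessor durations: [3, 6]
ES = 3 + 6 = 9

9


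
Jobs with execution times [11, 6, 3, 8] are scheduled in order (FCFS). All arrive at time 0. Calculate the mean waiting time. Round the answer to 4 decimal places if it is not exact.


FCFS order (as given): [11, 6, 3, 8]
Waiting times:
  Job 1: wait = 0
  Job 2: wait = 11
  Job 3: wait = 17
  Job 4: wait = 20
Sum of waiting times = 48
Average waiting time = 48/4 = 12.0

12.0


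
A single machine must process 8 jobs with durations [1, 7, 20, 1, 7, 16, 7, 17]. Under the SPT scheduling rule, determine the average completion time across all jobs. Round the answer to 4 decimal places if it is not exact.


Sort jobs by processing time (SPT order): [1, 1, 7, 7, 7, 16, 17, 20]
Compute completion times sequentially:
  Job 1: processing = 1, completes at 1
  Job 2: processing = 1, completes at 2
  Job 3: processing = 7, completes at 9
  Job 4: processing = 7, completes at 16
  Job 5: processing = 7, completes at 23
  Job 6: processing = 16, completes at 39
  Job 7: processing = 17, completes at 56
  Job 8: processing = 20, completes at 76
Sum of completion times = 222
Average completion time = 222/8 = 27.75

27.75


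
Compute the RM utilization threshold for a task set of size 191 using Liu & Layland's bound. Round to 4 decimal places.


Compute 2^(1/191) = 1.0036356358
Subtract 1: 1.0036356358 - 1 = 0.0036356358
Multiply by n: 191 * 0.0036356358 = 0.6944064378
Round to 4 dp: 0.6944

0.6944


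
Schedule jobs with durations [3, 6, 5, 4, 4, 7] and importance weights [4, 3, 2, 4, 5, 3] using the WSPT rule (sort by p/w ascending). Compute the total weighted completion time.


Compute p/w ratios and sort ascending (WSPT): [(3, 4), (4, 5), (4, 4), (6, 3), (7, 3), (5, 2)]
Compute weighted completion times:
  Job (p=3,w=4): C=3, w*C=4*3=12
  Job (p=4,w=5): C=7, w*C=5*7=35
  Job (p=4,w=4): C=11, w*C=4*11=44
  Job (p=6,w=3): C=17, w*C=3*17=51
  Job (p=7,w=3): C=24, w*C=3*24=72
  Job (p=5,w=2): C=29, w*C=2*29=58
Total weighted completion time = 272

272


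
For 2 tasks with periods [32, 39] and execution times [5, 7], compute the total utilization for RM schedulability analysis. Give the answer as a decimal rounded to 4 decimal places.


Compute individual utilizations (exact fractions):
  Task 1: C/T = 5/32 (approx. 0.1563)
  Task 2: C/T = 7/39 (approx. 0.1795)
Total utilization U = 5/32 + 7/39 = 419/1248
Rounded to 4 decimal places: U = 0.3357
RM (Liu & Layland) bound for 2 tasks = 0.828427; compare with U = 419/1248 (approx. 0.335737)
U <= bound, so schedulable by RM sufficient condition.

0.3357


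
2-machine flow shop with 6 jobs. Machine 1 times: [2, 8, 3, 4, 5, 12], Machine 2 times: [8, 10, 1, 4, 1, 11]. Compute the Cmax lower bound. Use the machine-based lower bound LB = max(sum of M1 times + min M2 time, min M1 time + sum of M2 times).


LB1 = sum(M1 times) + min(M2 times) = 34 + 1 = 35
LB2 = min(M1 times) + sum(M2 times) = 2 + 35 = 37
Lower bound = max(LB1, LB2) = max(35, 37) = 37

37


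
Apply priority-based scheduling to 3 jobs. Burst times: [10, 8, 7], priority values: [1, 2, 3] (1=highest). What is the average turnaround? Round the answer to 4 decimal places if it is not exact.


Sort by priority (ascending = highest first):
Order: [(1, 10), (2, 8), (3, 7)]
Completion times:
  Priority 1, burst=10, C=10
  Priority 2, burst=8, C=18
  Priority 3, burst=7, C=25
Average turnaround = 53/3 = 17.6667

17.6667


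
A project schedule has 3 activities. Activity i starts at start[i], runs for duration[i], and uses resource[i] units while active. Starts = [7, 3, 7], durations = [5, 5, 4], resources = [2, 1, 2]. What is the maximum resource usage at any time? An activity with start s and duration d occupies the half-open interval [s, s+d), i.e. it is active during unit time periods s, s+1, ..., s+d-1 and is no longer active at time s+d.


Each activity i is active on [start_i, start_i + duration_i).
Compute total resource usage per time slot:
  t=0: active resources = [], total = 0
  t=1: active resources = [], total = 0
  t=2: active resources = [], total = 0
  t=3: active resources = [1], total = 1
  t=4: active resources = [1], total = 1
  t=5: active resources = [1], total = 1
  t=6: active resources = [1], total = 1
  t=7: active resources = [2, 1, 2], total = 5
  t=8: active resources = [2, 2], total = 4
  t=9: active resources = [2, 2], total = 4
  t=10: active resources = [2, 2], total = 4
  t=11: active resources = [2], total = 2
Peak resource demand = 5

5


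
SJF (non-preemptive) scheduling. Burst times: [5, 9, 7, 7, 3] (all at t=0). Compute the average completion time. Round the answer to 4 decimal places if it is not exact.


SJF order (ascending): [3, 5, 7, 7, 9]
Completion times:
  Job 1: burst=3, C=3
  Job 2: burst=5, C=8
  Job 3: burst=7, C=15
  Job 4: burst=7, C=22
  Job 5: burst=9, C=31
Average completion = 79/5 = 15.8

15.8


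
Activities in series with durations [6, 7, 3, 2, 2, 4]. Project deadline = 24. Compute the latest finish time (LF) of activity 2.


LF(activity 2) = deadline - sum of successor durations
Successors: activities 3 through 6 with durations [3, 2, 2, 4]
Sum of successor durations = 11
LF = 24 - 11 = 13

13


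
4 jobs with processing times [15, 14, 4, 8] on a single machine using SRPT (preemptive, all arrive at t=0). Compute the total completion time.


Since all jobs arrive at t=0, SRPT equals SPT ordering.
SPT order: [4, 8, 14, 15]
Completion times:
  Job 1: p=4, C=4
  Job 2: p=8, C=12
  Job 3: p=14, C=26
  Job 4: p=15, C=41
Total completion time = 4 + 12 + 26 + 41 = 83

83


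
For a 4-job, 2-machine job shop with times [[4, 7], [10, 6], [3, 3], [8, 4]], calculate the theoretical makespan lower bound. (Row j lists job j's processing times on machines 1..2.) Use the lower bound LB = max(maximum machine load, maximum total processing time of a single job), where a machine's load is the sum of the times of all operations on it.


Machine loads:
  Machine 1: 4 + 10 + 3 + 8 = 25
  Machine 2: 7 + 6 + 3 + 4 = 20
Max machine load = 25
Job totals:
  Job 1: 11
  Job 2: 16
  Job 3: 6
  Job 4: 12
Max job total = 16
Lower bound = max(25, 16) = 25

25


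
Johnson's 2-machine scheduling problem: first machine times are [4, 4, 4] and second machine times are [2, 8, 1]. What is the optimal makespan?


Apply Johnson's rule:
  Group 1 (a <= b): [(2, 4, 8)]
  Group 2 (a > b): [(1, 4, 2), (3, 4, 1)]
Optimal job order: [2, 1, 3]
Schedule:
  Job 2: M1 done at 4, M2 done at 12
  Job 1: M1 done at 8, M2 done at 14
  Job 3: M1 done at 12, M2 done at 15
Makespan = 15

15


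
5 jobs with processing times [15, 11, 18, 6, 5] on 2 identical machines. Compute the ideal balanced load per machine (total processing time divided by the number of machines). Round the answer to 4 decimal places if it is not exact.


Total processing time = 15 + 11 + 18 + 6 + 5 = 55
Number of machines = 2
Ideal balanced load = 55 / 2 = 27.5

27.5


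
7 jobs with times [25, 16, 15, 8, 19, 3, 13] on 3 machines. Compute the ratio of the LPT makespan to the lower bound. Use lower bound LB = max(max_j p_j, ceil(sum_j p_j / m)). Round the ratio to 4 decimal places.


LPT order: [25, 19, 16, 15, 13, 8, 3]
Machine loads after assignment: [33, 32, 34]
LPT makespan = 34
Lower bound = max(max_job, ceil(total/3)) = max(25, 33) = 33
Ratio = 34 / 33 = 1.0303

1.0303


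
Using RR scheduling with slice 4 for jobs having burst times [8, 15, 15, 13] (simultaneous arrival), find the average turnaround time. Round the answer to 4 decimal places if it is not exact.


Time quantum = 4
Execution trace:
  J1 runs 4 units, time = 4
  J2 runs 4 units, time = 8
  J3 runs 4 units, time = 12
  J4 runs 4 units, time = 16
  J1 runs 4 units, time = 20
  J2 runs 4 units, time = 24
  J3 runs 4 units, time = 28
  J4 runs 4 units, time = 32
  J2 runs 4 units, time = 36
  J3 runs 4 units, time = 40
  J4 runs 4 units, time = 44
  J2 runs 3 units, time = 47
  J3 runs 3 units, time = 50
  J4 runs 1 units, time = 51
Finish times: [20, 47, 50, 51]
Average turnaround = 168/4 = 42.0

42.0


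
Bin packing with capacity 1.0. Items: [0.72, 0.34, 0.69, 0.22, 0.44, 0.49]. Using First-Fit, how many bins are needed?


Place items sequentially using First-Fit:
  Item 0.72 -> new Bin 1
  Item 0.34 -> new Bin 2
  Item 0.69 -> new Bin 3
  Item 0.22 -> Bin 1 (now 0.94)
  Item 0.44 -> Bin 2 (now 0.78)
  Item 0.49 -> new Bin 4
Total bins used = 4

4


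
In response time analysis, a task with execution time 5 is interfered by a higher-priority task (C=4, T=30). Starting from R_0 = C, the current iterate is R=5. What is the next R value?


R_next = C + ceil(R_prev / T_hp) * C_hp
ceil(5 / 30) = ceil(0.1667) = 1
Interference = 1 * 4 = 4
R_next = 5 + 4 = 9

9


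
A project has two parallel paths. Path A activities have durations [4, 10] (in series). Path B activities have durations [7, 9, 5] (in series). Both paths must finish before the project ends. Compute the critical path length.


Path A total = 4 + 10 = 14
Path B total = 7 + 9 + 5 = 21
Critical path = longest path = max(14, 21) = 21

21


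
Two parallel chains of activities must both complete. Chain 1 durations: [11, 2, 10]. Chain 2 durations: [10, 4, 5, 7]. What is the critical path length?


Path A total = 11 + 2 + 10 = 23
Path B total = 10 + 4 + 5 + 7 = 26
Critical path = longest path = max(23, 26) = 26

26


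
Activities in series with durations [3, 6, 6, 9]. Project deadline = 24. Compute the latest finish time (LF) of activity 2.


LF(activity 2) = deadline - sum of successor durations
Successors: activities 3 through 4 with durations [6, 9]
Sum of successor durations = 15
LF = 24 - 15 = 9

9
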